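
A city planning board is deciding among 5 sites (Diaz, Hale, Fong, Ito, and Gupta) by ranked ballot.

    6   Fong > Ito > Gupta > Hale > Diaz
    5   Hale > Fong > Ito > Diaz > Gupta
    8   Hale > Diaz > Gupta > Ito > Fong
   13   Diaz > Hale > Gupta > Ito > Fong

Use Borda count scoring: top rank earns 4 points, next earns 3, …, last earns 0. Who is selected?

Borda scores:
  Diaz: 6·0 + 5·1 + 8·3 + 13·4 = 81
  Hale: 6·1 + 5·4 + 8·4 + 13·3 = 97
  Fong: 6·4 + 5·3 + 8·0 + 13·0 = 39
  Ito: 6·3 + 5·2 + 8·1 + 13·1 = 49
  Gupta: 6·2 + 5·0 + 8·2 + 13·2 = 54
Hale has the highest total.

Hale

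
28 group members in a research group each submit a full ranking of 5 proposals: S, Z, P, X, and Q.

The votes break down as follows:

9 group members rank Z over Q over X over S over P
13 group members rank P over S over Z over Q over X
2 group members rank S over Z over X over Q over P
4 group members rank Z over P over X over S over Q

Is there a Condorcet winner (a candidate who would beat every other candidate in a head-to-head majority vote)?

Head-to-head results (28 voters total):
S vs Z: S wins 15–13.
S vs P: P wins 17–11.
S vs X: S wins 15–13.
S vs Q: S wins 19–9.
Z vs P: Z wins 15–13.
Z vs X: Z wins 28–0.
Z vs Q: Z wins 28–0.
P vs X: P wins 17–11.
P vs Q: P wins 17–11.
X vs Q: Q wins 22–6.
No candidate beats all others: S beats Z beats P beats S, a majority cycle.

No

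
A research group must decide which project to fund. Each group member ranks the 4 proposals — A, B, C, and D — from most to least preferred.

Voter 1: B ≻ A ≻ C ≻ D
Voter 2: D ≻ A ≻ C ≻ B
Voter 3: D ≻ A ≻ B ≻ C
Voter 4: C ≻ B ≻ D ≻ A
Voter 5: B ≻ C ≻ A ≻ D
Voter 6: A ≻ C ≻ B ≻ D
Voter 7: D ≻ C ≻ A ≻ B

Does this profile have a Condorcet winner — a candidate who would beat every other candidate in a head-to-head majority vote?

No

Head-to-head results (7 voters total):
A vs B: A wins 4–3.
A vs C: A wins 4–3.
A vs D: D wins 4–3.
B vs C: C wins 4–3.
B vs D: B wins 4–3.
C vs D: C wins 4–3.
No candidate beats all others: A beats B beats D beats A, a majority cycle.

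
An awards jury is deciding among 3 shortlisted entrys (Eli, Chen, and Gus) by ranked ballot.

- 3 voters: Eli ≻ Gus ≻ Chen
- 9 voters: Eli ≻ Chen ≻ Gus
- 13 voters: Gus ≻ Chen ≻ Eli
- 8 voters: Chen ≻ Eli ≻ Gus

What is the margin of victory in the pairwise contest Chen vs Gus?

Ballots ranking Chen above Gus: 9+8 = 17.
Ballots ranking Gus above Chen: 3+13 = 16.
Chen wins 17–16, a margin of 1.

1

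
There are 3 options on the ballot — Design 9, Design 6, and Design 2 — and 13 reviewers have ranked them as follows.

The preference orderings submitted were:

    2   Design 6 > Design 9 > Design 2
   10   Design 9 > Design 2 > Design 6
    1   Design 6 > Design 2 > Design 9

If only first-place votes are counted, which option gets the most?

Design 9

First-place vote totals:
  Design 9: 10
  Design 6: 3
  Design 2: 0
Design 9 has the most first-place votes.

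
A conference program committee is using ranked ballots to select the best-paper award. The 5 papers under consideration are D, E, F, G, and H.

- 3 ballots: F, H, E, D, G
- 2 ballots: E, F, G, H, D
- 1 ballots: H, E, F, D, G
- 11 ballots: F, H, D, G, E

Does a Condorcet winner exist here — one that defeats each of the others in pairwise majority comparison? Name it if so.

Head-to-head results (17 voters total):
D vs E: D wins 11–6.
D vs F: F wins 17–0.
D vs G: D wins 15–2.
D vs H: H wins 17–0.
E vs F: F wins 14–3.
E vs G: G wins 11–6.
E vs H: H wins 15–2.
F vs G: F wins 17–0.
F vs H: F wins 16–1.
G vs H: H wins 15–2.
F beats each rival — D (17–0), E (14–3), G (17–0), H (16–1) — so F is the Condorcet winner.

F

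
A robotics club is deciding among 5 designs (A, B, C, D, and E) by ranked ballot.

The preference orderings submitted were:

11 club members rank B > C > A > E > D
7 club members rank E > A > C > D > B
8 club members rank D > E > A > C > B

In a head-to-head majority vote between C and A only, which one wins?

A

Ballots ranking C above A: 11.
Ballots ranking A above C: 7+8 = 15.
A wins the head-to-head, 15–11.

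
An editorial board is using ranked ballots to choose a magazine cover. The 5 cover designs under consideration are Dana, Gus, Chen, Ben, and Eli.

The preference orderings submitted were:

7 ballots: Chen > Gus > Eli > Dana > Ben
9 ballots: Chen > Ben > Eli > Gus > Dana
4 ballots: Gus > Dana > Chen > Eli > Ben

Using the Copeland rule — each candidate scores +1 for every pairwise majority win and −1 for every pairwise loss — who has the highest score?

Pairwise results:
  Dana vs Gus: Gus wins 20–0.
  Dana vs Chen: Chen wins 16–4.
  Dana vs Ben: Dana wins 11–9.
  Dana vs Eli: Eli wins 16–4.
  Gus vs Chen: Chen wins 16–4.
  Gus vs Ben: Gus wins 11–9.
  Gus vs Eli: Gus wins 11–9.
  Chen vs Ben: Chen wins 20–0.
  Chen vs Eli: Chen wins 20–0.
  Ben vs Eli: Eli wins 11–9.
Copeland scores (wins − losses):
  Dana: 1 − 3 = -2
  Gus: 3 − 1 = 2
  Chen: 4 − 0 = 4
  Ben: 0 − 4 = -4
  Eli: 2 − 2 = 0
Chen has the best Copeland score.

Chen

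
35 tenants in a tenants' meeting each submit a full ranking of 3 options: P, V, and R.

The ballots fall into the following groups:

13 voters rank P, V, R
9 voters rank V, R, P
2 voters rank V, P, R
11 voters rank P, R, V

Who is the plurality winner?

First-place vote totals:
  P: 24
  V: 11
  R: 0
P has the most first-place votes.

P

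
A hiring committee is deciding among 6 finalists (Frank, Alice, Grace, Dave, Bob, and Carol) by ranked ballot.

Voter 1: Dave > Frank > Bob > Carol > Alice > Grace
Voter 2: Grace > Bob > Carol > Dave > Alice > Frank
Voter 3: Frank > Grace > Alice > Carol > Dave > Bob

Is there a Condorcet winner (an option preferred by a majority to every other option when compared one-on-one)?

No

Head-to-head results (3 voters total):
Frank vs Alice: Frank wins 2–1.
Frank vs Grace: Frank wins 2–1.
Frank vs Dave: Dave wins 2–1.
Frank vs Bob: Frank wins 2–1.
Frank vs Carol: Frank wins 2–1.
Alice vs Grace: Grace wins 2–1.
Alice vs Dave: Dave wins 2–1.
Alice vs Bob: Bob wins 2–1.
Alice vs Carol: Carol wins 2–1.
Grace vs Dave: Grace wins 2–1.
Grace vs Bob: Grace wins 2–1.
Grace vs Carol: Grace wins 2–1.
Dave vs Bob: Dave wins 2–1.
Dave vs Carol: Carol wins 2–1.
Bob vs Carol: Bob wins 2–1.
No candidate beats all others: Frank beats Grace beats Dave beats Frank, a majority cycle.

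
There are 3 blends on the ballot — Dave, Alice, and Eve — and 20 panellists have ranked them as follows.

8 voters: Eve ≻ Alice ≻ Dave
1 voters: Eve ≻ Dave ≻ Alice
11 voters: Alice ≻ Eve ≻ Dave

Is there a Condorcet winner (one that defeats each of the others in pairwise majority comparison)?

Head-to-head results (20 voters total):
Dave vs Alice: Alice wins 19–1.
Dave vs Eve: Eve wins 20–0.
Alice vs Eve: Alice wins 11–9.
Alice beats each rival — Dave (19–1), Eve (11–9) — so Alice is the Condorcet winner.

Yes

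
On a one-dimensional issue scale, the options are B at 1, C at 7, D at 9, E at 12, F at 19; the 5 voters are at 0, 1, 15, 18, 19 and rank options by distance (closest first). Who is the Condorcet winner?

E

With single-peaked preferences on a line, the Condorcet winner is the candidate closest to the median voter.
The median voter (position 15) is closest to E at 12.
Check: E vs C — voters closer to E: 3 of 5.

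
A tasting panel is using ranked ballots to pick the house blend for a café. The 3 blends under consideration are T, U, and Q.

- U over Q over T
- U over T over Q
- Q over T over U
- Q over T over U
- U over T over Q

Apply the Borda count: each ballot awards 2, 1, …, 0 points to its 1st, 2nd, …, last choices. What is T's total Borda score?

Borda scores:
  T: 0 + 1 + 1 + 1 + 1 = 4
  U: 2 + 2 + 0 + 0 + 2 = 6
  Q: 1 + 0 + 2 + 2 + 0 = 5

4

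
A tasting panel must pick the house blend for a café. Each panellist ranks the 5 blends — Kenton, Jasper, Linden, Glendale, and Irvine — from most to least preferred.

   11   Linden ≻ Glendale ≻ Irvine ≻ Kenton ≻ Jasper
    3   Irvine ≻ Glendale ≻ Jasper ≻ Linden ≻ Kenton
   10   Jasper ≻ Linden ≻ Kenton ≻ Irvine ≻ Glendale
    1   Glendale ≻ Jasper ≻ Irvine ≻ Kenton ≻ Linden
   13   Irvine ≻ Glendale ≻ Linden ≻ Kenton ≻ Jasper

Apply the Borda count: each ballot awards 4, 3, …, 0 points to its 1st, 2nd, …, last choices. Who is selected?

Borda scores:
  Kenton: 11·1 + 3·0 + 10·2 + 1 + 13·1 = 45
  Jasper: 11·0 + 3·2 + 10·4 + 3 + 13·0 = 49
  Linden: 11·4 + 3·1 + 10·3 + 0 + 13·2 = 103
  Glendale: 11·3 + 3·3 + 10·0 + 4 + 13·3 = 85
  Irvine: 11·2 + 3·4 + 10·1 + 2 + 13·4 = 98
Linden has the highest total.

Linden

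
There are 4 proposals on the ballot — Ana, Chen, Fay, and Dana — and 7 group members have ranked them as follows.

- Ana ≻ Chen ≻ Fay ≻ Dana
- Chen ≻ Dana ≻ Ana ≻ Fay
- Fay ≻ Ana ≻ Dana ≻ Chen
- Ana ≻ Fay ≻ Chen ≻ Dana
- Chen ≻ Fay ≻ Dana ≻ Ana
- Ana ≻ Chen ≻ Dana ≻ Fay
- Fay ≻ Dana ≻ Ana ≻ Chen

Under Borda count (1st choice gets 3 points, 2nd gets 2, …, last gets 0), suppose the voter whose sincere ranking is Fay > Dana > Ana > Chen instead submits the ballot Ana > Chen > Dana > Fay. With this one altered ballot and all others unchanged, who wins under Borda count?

Ana

Borda totals with the altered ballot: Ana 15, Chen 13, Fay 8, Dana 6.
The winner is unchanged: still Ana.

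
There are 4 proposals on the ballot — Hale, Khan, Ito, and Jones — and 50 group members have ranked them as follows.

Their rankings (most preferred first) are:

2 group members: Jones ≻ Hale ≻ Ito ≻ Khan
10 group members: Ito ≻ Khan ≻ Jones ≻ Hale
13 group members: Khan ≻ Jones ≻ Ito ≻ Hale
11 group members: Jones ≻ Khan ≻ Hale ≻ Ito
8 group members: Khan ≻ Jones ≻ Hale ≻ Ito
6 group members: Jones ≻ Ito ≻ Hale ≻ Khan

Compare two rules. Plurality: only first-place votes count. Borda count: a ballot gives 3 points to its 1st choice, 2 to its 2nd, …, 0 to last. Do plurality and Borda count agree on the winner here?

No

Plurality first-place counts: Hale 0, Khan 21, Ito 10, Jones 19 → Khan.
Borda totals: Hale 29, Khan 105, Ito 57, Jones 109 → Jones.
The two rules disagree: plurality picks Khan, Borda picks Jones.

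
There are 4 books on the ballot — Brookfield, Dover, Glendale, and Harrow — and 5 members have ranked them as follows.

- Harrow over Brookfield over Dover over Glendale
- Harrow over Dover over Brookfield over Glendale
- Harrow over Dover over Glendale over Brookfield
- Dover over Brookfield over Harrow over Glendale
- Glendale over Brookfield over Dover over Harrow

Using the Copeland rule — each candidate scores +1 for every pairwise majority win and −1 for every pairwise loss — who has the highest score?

Harrow

Pairwise results:
  Brookfield vs Dover: Dover wins 3–2.
  Brookfield vs Glendale: Brookfield wins 3–2.
  Brookfield vs Harrow: Harrow wins 3–2.
  Dover vs Glendale: Dover wins 4–1.
  Dover vs Harrow: Harrow wins 3–2.
  Glendale vs Harrow: Harrow wins 4–1.
Copeland scores (wins − losses):
  Brookfield: 1 − 2 = -1
  Dover: 2 − 1 = 1
  Glendale: 0 − 3 = -3
  Harrow: 3 − 0 = 3
Harrow has the best Copeland score.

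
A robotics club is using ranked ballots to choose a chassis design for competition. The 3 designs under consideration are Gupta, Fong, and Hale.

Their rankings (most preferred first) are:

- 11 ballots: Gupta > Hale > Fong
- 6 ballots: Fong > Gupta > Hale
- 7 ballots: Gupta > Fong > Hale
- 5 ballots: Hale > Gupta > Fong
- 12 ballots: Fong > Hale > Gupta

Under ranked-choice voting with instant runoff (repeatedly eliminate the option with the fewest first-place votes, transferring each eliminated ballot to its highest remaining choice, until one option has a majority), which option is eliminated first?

Hale

Round 1: Gupta 18, Fong 18, Hale 5. Hale has the fewest and is eliminated.
Round 2: Gupta 23, Fong 18. Gupta has a majority.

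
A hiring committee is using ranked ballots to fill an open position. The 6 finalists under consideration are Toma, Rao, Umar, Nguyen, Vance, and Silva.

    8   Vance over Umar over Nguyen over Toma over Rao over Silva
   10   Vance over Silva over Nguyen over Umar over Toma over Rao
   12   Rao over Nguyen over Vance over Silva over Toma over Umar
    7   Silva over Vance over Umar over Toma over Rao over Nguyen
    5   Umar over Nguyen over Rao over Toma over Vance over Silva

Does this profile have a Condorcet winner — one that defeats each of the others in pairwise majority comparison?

Yes

Head-to-head results (42 voters total):
Toma vs Rao: Toma wins 25–17.
Toma vs Umar: Umar wins 30–12.
Toma vs Nguyen: Nguyen wins 35–7.
Toma vs Vance: Vance wins 37–5.
Toma vs Silva: Silva wins 29–13.
Rao vs Umar: Umar wins 30–12.
Rao vs Nguyen: Nguyen wins 23–19.
Rao vs Vance: Vance wins 25–17.
Rao vs Silva: Rao wins 25–17.
Umar vs Nguyen: Nguyen wins 22–20.
Umar vs Vance: Vance wins 37–5.
Umar vs Silva: Silva wins 29–13.
Nguyen vs Vance: Vance wins 25–17.
Nguyen vs Silva: Nguyen wins 25–17.
Vance vs Silva: Vance wins 35–7.
Vance beats each rival — Toma (37–5), Rao (25–17), Umar (37–5), Nguyen (25–17), Silva (35–7) — so Vance is the Condorcet winner.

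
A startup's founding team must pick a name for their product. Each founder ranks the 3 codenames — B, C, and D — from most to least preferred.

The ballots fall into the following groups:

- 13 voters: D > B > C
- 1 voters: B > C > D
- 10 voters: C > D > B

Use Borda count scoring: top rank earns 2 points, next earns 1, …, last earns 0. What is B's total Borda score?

15

Borda scores:
  B: 13·1 + 2 + 10·0 = 15
  C: 13·0 + 1 + 10·2 = 21
  D: 13·2 + 0 + 10·1 = 36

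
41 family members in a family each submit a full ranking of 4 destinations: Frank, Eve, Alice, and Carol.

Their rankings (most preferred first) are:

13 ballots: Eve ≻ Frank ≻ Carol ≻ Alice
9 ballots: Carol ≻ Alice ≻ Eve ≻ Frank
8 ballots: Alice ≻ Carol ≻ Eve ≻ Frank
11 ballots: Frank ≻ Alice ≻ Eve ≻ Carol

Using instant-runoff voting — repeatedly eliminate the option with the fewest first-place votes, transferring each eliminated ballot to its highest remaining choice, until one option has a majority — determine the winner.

Eve

Round 1: Eve 13, Frank 11, Carol 9, Alice 8. Alice has the fewest and is eliminated.
Round 2: Carol 17, Eve 13, Frank 11. Frank has the fewest and is eliminated.
Round 3: Eve 24, Carol 17. Eve has a majority.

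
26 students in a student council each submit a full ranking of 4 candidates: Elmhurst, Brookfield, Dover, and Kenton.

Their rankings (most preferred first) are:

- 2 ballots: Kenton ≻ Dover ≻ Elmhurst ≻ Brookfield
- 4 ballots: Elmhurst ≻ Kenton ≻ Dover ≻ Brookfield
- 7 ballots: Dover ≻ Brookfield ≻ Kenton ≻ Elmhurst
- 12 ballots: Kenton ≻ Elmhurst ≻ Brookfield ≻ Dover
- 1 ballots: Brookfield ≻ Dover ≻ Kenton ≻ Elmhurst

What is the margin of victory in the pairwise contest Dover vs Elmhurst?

6

Ballots ranking Dover above Elmhurst: 2+7+1 = 10.
Ballots ranking Elmhurst above Dover: 4+12 = 16.
Elmhurst wins 16–10, a margin of 6.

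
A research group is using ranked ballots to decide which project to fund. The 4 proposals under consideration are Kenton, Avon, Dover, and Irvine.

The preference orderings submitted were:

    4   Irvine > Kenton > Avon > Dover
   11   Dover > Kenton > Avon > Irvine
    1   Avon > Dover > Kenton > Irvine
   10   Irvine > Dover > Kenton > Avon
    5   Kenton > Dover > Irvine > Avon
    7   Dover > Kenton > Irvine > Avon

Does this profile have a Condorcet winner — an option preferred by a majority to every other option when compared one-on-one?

Head-to-head results (38 voters total):
Kenton vs Avon: Kenton wins 37–1.
Kenton vs Dover: Dover wins 29–9.
Kenton vs Irvine: Kenton wins 24–14.
Avon vs Dover: Dover wins 33–5.
Avon vs Irvine: Irvine wins 26–12.
Dover vs Irvine: Dover wins 24–14.
Dover beats each rival — Kenton (29–9), Avon (33–5), Irvine (24–14) — so Dover is the Condorcet winner.

Yes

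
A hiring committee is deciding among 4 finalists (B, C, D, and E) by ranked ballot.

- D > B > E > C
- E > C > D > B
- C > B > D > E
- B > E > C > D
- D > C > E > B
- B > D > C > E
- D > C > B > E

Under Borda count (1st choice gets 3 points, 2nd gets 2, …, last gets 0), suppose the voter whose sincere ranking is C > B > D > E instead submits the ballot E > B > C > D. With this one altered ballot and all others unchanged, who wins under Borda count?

D

Borda totals with the altered ballot: B 11, C 9, D 12, E 10.
The winner is unchanged: still D.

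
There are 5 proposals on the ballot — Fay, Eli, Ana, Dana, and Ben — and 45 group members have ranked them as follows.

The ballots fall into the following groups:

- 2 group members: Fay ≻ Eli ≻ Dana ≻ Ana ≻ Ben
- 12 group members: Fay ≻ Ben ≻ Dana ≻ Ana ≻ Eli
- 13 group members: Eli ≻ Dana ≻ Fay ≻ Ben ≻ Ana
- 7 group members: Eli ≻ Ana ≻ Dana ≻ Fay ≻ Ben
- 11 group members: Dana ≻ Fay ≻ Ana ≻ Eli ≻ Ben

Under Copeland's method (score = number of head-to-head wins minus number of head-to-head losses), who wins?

Dana

Pairwise results:
  Fay vs Eli: Fay wins 25–20.
  Fay vs Ana: Fay wins 38–7.
  Fay vs Dana: Dana wins 31–14.
  Fay vs Ben: Fay wins 45–0.
  Eli vs Ana: Ana wins 23–22.
  Eli vs Dana: Dana wins 23–22.
  Eli vs Ben: Eli wins 33–12.
  Ana vs Dana: Dana wins 38–7.
  Ana vs Ben: Ben wins 25–20.
  Dana vs Ben: Dana wins 33–12.
Copeland scores (wins − losses):
  Fay: 3 − 1 = 2
  Eli: 1 − 3 = -2
  Ana: 1 − 3 = -2
  Dana: 4 − 0 = 4
  Ben: 1 − 3 = -2
Dana has the best Copeland score.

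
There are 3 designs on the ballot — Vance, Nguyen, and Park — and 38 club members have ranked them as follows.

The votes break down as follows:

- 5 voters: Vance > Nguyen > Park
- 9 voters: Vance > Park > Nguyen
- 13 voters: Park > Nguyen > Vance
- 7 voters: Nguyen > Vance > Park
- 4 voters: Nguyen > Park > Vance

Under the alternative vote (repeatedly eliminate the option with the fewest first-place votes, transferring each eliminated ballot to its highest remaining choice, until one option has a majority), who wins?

Round 1: Vance 14, Park 13, Nguyen 11. Nguyen has the fewest and is eliminated.
Round 2: Vance 21, Park 17. Vance has a majority.

Vance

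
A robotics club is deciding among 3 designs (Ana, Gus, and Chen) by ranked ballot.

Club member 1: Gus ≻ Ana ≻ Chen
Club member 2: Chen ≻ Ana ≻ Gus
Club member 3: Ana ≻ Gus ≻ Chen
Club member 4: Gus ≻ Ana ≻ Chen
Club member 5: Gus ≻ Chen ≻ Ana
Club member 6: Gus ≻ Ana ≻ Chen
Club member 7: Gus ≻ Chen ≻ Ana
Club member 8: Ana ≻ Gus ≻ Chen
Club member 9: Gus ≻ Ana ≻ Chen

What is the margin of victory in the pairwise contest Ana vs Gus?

3

Ballots ranking Ana above Gus: 3.
Ballots ranking Gus above Ana: 6.
Gus wins 6–3, a margin of 3.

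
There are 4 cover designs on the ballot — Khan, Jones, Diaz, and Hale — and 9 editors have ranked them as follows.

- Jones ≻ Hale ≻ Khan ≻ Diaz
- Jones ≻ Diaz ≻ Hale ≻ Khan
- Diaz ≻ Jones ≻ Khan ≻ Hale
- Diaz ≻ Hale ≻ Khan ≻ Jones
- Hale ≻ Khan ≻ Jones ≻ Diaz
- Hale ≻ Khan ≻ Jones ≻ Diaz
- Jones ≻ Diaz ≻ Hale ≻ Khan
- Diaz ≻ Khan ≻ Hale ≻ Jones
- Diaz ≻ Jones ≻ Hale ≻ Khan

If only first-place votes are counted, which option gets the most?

Diaz

First-place vote totals:
  Khan: 0
  Jones: 3
  Diaz: 4
  Hale: 2
Diaz has the most first-place votes.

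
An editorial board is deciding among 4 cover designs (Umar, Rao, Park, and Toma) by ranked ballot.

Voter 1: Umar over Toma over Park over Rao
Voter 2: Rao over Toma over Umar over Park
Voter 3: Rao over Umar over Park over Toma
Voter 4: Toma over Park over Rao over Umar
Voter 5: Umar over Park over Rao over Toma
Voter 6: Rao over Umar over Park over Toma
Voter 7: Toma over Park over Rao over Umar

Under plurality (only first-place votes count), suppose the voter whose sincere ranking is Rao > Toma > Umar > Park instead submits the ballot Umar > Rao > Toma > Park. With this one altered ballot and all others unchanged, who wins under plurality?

Umar

First-place totals with the altered ballot: Umar 3, Rao 2, Park 0, Toma 2.
The switch changes the winner from Rao to Umar.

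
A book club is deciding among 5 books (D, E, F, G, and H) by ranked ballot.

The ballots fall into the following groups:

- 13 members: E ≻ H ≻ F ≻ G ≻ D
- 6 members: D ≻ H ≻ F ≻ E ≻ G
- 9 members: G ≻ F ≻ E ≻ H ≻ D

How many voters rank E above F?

Ballots ranking E above F: 13.
Ballots ranking F above E: 6+9 = 15.
So 13 of 28 voters prefer E to F.

13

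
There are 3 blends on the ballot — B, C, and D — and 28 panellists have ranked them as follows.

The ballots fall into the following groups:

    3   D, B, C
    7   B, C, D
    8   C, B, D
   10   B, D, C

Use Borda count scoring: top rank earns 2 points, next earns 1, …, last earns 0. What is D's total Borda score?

Borda scores:
  B: 3·1 + 7·2 + 8·1 + 10·2 = 45
  C: 3·0 + 7·1 + 8·2 + 10·0 = 23
  D: 3·2 + 7·0 + 8·0 + 10·1 = 16

16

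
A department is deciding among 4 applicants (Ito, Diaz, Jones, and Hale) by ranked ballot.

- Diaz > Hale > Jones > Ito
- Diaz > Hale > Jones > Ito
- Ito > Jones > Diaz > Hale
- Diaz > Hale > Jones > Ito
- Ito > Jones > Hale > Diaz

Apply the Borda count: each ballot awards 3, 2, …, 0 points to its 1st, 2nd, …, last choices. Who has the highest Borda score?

Diaz

Borda scores:
  Ito: 0 + 0 + 3 + 0 + 3 = 6
  Diaz: 3 + 3 + 1 + 3 + 0 = 10
  Jones: 1 + 1 + 2 + 1 + 2 = 7
  Hale: 2 + 2 + 0 + 2 + 1 = 7
Diaz has the highest total.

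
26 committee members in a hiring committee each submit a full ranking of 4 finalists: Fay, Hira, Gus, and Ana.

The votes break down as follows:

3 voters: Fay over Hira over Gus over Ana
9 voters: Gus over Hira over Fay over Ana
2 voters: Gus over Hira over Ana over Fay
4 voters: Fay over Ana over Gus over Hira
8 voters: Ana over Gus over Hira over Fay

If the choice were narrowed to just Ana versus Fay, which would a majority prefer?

Ballots ranking Ana above Fay: 2+8 = 10.
Ballots ranking Fay above Ana: 3+9+4 = 16.
Fay wins the head-to-head, 16–10.

Fay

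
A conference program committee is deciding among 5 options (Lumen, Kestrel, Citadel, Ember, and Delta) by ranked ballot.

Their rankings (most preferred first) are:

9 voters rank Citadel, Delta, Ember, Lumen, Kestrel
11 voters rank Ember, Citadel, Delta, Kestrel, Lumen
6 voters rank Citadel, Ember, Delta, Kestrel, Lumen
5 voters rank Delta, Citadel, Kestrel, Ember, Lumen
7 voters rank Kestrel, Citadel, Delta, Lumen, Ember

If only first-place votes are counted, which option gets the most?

Citadel

First-place vote totals:
  Lumen: 0
  Kestrel: 7
  Citadel: 15
  Ember: 11
  Delta: 5
Citadel has the most first-place votes.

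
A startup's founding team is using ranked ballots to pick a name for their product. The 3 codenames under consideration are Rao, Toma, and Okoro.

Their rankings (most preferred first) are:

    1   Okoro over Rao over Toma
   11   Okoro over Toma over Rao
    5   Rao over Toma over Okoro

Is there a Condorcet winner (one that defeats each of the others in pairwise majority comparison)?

Head-to-head results (17 voters total):
Rao vs Toma: Toma wins 11–6.
Rao vs Okoro: Okoro wins 12–5.
Toma vs Okoro: Okoro wins 12–5.
Okoro beats each rival — Rao (12–5), Toma (12–5) — so Okoro is the Condorcet winner.

Yes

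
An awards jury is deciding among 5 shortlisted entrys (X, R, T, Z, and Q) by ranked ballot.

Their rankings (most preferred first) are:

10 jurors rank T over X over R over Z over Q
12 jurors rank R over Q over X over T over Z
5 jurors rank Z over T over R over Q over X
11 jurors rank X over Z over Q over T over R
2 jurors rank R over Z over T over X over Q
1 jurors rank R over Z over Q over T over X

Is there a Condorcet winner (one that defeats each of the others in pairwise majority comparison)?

Head-to-head results (41 voters total):
X vs R: X wins 21–20.
X vs T: X wins 23–18.
X vs Z: X wins 33–8.
X vs Q: X wins 23–18.
R vs T: T wins 26–15.
R vs Z: R wins 25–16.
R vs Q: R wins 30–11.
T vs Z: T wins 22–19.
T vs Q: Q wins 24–17.
Z vs Q: Z wins 29–12.
X beats each rival — R (21–20), T (23–18), Z (33–8), Q (23–18) — so X is the Condorcet winner.

Yes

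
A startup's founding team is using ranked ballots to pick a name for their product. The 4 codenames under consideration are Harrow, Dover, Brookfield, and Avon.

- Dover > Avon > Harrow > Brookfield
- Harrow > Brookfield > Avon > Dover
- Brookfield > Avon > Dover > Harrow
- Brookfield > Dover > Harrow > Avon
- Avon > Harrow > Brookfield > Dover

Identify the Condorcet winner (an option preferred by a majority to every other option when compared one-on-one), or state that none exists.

Head-to-head results (5 voters total):
Harrow vs Dover: Dover wins 3–2.
Harrow vs Brookfield: Harrow wins 3–2.
Harrow vs Avon: Avon wins 3–2.
Dover vs Brookfield: Brookfield wins 4–1.
Dover vs Avon: Avon wins 3–2.
Brookfield vs Avon: Brookfield wins 3–2.
No candidate beats all others: Harrow beats Brookfield beats Dover beats Harrow, a majority cycle.

There is no Condorcet winner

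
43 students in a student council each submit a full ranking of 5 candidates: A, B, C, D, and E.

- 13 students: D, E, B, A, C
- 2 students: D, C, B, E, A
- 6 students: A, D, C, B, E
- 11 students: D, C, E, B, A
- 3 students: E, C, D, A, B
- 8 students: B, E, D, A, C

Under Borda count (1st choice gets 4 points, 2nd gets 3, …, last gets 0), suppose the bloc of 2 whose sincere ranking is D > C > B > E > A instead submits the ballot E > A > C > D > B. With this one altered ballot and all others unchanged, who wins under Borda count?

Borda totals with the altered ballot: A 54, B 75, C 58, D 138, E 105.
The winner is unchanged: still D.

D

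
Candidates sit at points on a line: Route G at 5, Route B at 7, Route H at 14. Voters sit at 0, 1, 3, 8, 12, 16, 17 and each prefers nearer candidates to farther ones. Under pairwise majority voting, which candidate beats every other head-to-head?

Route B

With single-peaked preferences on a line, the Condorcet winner is the candidate closest to the median voter.
The median voter (position 8) is closest to Route B at 7.
Check: Route B vs Route G — voters closer to Route B: 4 of 7.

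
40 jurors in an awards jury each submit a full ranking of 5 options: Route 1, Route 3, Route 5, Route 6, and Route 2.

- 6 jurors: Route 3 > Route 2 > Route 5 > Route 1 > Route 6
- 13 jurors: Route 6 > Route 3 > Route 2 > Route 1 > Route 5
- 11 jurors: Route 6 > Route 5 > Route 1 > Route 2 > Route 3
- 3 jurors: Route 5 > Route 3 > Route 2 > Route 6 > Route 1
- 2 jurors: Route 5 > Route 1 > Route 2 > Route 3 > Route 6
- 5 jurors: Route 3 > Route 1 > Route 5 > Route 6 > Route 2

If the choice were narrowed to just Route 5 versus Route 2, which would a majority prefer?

Ballots ranking Route 5 above Route 2: 11+3+2+5 = 21.
Ballots ranking Route 2 above Route 5: 6+13 = 19.
Route 5 wins the head-to-head, 21–19.

Route 5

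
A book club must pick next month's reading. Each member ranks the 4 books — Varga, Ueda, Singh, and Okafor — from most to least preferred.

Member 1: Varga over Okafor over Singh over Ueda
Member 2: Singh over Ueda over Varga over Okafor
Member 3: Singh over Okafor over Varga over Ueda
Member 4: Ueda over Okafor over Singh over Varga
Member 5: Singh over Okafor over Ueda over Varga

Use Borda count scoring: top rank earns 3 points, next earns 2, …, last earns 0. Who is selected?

Singh

Borda scores:
  Varga: 3 + 1 + 1 + 0 + 0 = 5
  Ueda: 0 + 2 + 0 + 3 + 1 = 6
  Singh: 1 + 3 + 3 + 1 + 3 = 11
  Okafor: 2 + 0 + 2 + 2 + 2 = 8
Singh has the highest total.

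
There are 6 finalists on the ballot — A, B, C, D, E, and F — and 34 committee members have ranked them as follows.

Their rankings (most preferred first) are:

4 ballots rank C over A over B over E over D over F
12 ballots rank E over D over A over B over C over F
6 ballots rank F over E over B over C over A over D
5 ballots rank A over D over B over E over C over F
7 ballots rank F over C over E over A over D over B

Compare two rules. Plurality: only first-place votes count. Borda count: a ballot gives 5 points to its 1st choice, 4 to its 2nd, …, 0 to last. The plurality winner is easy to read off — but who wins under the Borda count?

E

Plurality first-place counts: A 5, B 0, C 4, D 0, E 12, F 13 → F.
Borda totals: A 97, B 69, C 77, D 79, E 123, F 65 → E.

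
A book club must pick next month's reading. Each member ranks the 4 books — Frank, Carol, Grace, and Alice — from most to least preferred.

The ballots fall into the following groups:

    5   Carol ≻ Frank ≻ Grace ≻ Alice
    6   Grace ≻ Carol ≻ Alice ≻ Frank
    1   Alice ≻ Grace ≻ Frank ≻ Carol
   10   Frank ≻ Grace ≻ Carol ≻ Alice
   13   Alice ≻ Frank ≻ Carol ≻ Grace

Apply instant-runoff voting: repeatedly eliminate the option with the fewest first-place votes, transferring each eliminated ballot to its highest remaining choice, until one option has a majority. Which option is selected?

Alice

Round 1: Alice 14, Frank 10, Grace 6, Carol 5. Carol has the fewest and is eliminated.
Round 2: Frank 15, Alice 14, Grace 6. Grace has the fewest and is eliminated.
Round 3: Alice 20, Frank 15. Alice has a majority.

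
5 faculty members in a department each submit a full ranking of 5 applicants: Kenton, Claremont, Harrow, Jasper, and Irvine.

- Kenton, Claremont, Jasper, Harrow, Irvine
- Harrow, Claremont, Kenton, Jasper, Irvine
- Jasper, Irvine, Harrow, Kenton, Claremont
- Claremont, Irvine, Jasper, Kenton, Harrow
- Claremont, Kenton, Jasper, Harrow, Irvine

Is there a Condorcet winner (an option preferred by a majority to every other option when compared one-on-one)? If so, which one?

Head-to-head results (5 voters total):
Kenton vs Claremont: Claremont wins 3–2.
Kenton vs Harrow: Kenton wins 3–2.
Kenton vs Jasper: Kenton wins 3–2.
Kenton vs Irvine: Kenton wins 3–2.
Claremont vs Harrow: Claremont wins 3–2.
Claremont vs Jasper: Claremont wins 4–1.
Claremont vs Irvine: Claremont wins 4–1.
Harrow vs Jasper: Jasper wins 4–1.
Harrow vs Irvine: Harrow wins 3–2.
Jasper vs Irvine: Jasper wins 4–1.
Claremont beats each rival — Kenton (3–2), Harrow (3–2), Jasper (4–1), Irvine (4–1) — so Claremont is the Condorcet winner.

Claremont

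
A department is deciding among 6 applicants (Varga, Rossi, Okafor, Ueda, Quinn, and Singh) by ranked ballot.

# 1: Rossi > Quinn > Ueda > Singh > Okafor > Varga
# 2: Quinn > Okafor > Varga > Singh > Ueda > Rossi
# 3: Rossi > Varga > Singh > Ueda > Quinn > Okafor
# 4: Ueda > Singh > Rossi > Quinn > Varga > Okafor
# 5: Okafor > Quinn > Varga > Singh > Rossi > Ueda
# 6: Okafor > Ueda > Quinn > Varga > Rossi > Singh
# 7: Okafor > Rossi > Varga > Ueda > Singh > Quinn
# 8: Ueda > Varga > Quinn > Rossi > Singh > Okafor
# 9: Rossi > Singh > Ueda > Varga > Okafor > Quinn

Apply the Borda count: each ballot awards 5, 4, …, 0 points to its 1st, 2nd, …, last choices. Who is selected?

Rossi

Borda scores:
  Varga: 0 + 3 + 4 + 1 + 3 + 2 + 3 + 4 + 2 = 22
  Rossi: 5 + 0 + 5 + 3 + 1 + 1 + 4 + 2 + 5 = 26
  Okafor: 1 + 4 + 0 + 0 + 5 + 5 + 5 + 0 + 1 = 21
  Ueda: 3 + 1 + 2 + 5 + 0 + 4 + 2 + 5 + 3 = 25
  Quinn: 4 + 5 + 1 + 2 + 4 + 3 + 0 + 3 + 0 = 22
  Singh: 2 + 2 + 3 + 4 + 2 + 0 + 1 + 1 + 4 = 19
Rossi has the highest total.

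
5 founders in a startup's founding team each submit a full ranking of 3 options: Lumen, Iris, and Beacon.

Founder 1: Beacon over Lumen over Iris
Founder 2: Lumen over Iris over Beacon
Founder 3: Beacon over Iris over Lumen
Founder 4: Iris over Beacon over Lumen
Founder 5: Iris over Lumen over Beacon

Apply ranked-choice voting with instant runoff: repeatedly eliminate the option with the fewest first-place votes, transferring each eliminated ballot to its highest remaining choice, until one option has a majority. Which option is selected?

Iris

Round 1: Iris 2, Beacon 2, Lumen 1. Lumen has the fewest and is eliminated.
Round 2: Iris 3, Beacon 2. Iris has a majority.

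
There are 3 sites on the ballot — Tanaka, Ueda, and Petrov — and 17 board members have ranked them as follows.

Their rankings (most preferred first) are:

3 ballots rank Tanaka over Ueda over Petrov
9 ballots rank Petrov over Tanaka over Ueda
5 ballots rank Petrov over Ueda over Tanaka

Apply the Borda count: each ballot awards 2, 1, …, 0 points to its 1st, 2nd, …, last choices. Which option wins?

Petrov

Borda scores:
  Tanaka: 3·2 + 9·1 + 5·0 = 15
  Ueda: 3·1 + 9·0 + 5·1 = 8
  Petrov: 3·0 + 9·2 + 5·2 = 28
Petrov has the highest total.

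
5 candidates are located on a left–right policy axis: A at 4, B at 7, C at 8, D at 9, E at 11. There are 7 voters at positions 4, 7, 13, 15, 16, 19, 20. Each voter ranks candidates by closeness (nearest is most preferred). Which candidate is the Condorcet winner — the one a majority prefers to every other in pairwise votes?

E

With single-peaked preferences on a line, the Condorcet winner is the candidate closest to the median voter.
The median voter (position 15) is closest to E at 11.
Check: E vs B — voters closer to E: 5 of 7.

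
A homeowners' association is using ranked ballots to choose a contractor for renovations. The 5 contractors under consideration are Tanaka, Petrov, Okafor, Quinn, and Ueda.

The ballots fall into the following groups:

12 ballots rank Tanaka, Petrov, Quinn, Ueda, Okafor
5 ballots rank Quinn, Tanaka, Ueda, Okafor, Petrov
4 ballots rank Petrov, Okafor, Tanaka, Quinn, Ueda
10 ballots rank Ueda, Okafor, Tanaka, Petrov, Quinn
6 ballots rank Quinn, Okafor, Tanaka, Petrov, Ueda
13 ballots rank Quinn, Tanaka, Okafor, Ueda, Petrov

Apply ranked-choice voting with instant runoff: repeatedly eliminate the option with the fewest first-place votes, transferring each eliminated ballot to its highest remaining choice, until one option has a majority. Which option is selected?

Round 1: Quinn 24, Tanaka 12, Ueda 10, Petrov 4, Okafor 0. Okafor has the fewest and is eliminated.
Round 2: Quinn 24, Tanaka 12, Ueda 10, Petrov 4. Petrov has the fewest and is eliminated.
Round 3: Quinn 24, Tanaka 16, Ueda 10. Ueda has the fewest and is eliminated.
Round 4: Tanaka 26, Quinn 24. Tanaka has a majority.

Tanaka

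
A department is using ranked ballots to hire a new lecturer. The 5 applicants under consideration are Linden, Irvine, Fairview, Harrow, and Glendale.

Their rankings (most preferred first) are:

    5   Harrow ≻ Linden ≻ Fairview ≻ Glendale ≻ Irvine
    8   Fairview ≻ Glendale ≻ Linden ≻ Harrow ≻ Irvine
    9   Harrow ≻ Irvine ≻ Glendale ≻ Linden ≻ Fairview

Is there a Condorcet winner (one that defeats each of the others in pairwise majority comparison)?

Yes

Head-to-head results (22 voters total):
Linden vs Irvine: Linden wins 13–9.
Linden vs Fairview: Linden wins 14–8.
Linden vs Harrow: Harrow wins 14–8.
Linden vs Glendale: Glendale wins 17–5.
Irvine vs Fairview: Fairview wins 13–9.
Irvine vs Harrow: Harrow wins 22–0.
Irvine vs Glendale: Glendale wins 13–9.
Fairview vs Harrow: Harrow wins 14–8.
Fairview vs Glendale: Fairview wins 13–9.
Harrow vs Glendale: Harrow wins 14–8.
Harrow beats each rival — Linden (14–8), Irvine (22–0), Fairview (14–8), Glendale (14–8) — so Harrow is the Condorcet winner.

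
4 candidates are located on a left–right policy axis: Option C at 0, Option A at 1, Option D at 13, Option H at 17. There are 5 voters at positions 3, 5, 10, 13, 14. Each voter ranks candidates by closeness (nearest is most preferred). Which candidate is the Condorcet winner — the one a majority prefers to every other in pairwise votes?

Option D

With single-peaked preferences on a line, the Condorcet winner is the candidate closest to the median voter.
The median voter (position 10) is closest to Option D at 13.
Check: Option D vs Option C — voters closer to Option D: 3 of 5.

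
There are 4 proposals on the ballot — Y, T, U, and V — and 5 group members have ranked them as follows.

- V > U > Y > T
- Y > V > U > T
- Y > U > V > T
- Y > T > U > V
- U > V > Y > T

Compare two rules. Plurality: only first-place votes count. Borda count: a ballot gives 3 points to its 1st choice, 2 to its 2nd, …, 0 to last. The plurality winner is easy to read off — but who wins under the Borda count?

Y

Plurality first-place counts: Y 3, T 0, U 1, V 1 → Y.
Borda totals: Y 11, T 2, U 9, V 8 → Y.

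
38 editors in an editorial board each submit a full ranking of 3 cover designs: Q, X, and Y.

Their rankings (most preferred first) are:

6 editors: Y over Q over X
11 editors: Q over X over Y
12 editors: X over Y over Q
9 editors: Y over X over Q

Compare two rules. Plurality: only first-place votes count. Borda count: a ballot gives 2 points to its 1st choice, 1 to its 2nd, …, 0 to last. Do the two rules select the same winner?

No

Plurality first-place counts: Q 11, X 12, Y 15 → Y.
Borda totals: Q 28, X 44, Y 42 → X.
The two rules disagree: plurality picks Y, Borda picks X.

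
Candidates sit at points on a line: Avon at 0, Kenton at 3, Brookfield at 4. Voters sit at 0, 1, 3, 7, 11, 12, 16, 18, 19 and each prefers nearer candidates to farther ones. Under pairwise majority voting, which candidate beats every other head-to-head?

With single-peaked preferences on a line, the Condorcet winner is the candidate closest to the median voter.
The median voter (position 11) is closest to Brookfield at 4.
Check: Brookfield vs Avon — voters closer to Brookfield: 7 of 9.

Brookfield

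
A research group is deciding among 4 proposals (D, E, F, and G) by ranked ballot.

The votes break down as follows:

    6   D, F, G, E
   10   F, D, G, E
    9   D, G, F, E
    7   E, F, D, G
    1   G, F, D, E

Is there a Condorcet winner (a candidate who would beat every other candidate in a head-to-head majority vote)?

Yes

Head-to-head results (33 voters total):
D vs E: D wins 26–7.
D vs F: F wins 18–15.
D vs G: D wins 32–1.
E vs F: F wins 26–7.
E vs G: G wins 26–7.
F vs G: F wins 23–10.
F beats each rival — D (18–15), E (26–7), G (23–10) — so F is the Condorcet winner.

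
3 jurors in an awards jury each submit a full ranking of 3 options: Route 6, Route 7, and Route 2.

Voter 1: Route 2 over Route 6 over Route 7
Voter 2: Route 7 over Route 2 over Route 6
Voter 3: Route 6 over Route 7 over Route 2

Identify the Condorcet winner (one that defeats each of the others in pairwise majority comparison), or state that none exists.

There is no Condorcet winner

Head-to-head results (3 voters total):
Route 6 vs Route 7: Route 6 wins 2–1.
Route 6 vs Route 2: Route 2 wins 2–1.
Route 7 vs Route 2: Route 7 wins 2–1.
No candidate beats all others: Route 6 beats Route 7 beats Route 2 beats Route 6, a majority cycle.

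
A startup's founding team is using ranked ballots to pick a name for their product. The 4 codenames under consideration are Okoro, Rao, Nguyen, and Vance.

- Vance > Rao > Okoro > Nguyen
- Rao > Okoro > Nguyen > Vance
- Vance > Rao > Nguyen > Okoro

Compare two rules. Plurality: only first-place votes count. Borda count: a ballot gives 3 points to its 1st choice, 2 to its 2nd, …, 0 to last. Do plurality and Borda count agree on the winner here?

No

Plurality first-place counts: Okoro 0, Rao 1, Nguyen 0, Vance 2 → Vance.
Borda totals: Okoro 3, Rao 7, Nguyen 2, Vance 6 → Rao.
The two rules disagree: plurality picks Vance, Borda picks Rao.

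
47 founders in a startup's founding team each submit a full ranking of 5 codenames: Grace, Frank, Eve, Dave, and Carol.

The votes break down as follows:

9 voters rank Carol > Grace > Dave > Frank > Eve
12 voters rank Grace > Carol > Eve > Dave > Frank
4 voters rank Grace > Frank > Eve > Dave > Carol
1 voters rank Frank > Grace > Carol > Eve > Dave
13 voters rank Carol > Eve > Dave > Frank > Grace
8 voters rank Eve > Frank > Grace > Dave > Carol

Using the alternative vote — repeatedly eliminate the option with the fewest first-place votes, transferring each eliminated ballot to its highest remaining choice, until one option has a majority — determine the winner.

Round 1: Carol 22, Grace 16, Eve 8, Frank 1, Dave 0. Dave has the fewest and is eliminated.
Round 2: Carol 22, Grace 16, Eve 8, Frank 1. Frank has the fewest and is eliminated.
Round 3: Carol 22, Grace 17, Eve 8. Eve has the fewest and is eliminated.
Round 4: Grace 25, Carol 22. Grace has a majority.

Grace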